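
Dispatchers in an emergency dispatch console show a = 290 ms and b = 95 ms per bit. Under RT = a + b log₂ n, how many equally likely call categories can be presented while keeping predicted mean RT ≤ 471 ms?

95·log₂ n ≤ 471 − 290 = 181, giving log₂ n ≤ 1.9053 and n ≤ 3.746. The largest whole number is 3.

3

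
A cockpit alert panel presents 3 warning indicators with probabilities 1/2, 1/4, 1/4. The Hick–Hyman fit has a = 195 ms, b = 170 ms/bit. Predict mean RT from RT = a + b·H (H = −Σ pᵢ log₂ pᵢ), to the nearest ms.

H = −Σ pᵢ log₂ pᵢ = 0.5·1 + 0.25·2 + 0.25·2 = 1.500 bits.
RT = 195 + 170 × 1.500 = 450.00 ms.

450 ms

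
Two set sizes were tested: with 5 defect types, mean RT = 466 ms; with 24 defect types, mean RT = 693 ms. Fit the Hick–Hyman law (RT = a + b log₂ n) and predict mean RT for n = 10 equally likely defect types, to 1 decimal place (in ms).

Solve the two-equation system in a and b:
  b = (693 − 466) / (log₂ 24 − log₂ 5) = 227 / (4.5850 − 2.3219) = 100.308 ms/bit
  a = 466 − 100.308 × 2.3219 = 233.093 ms
Then RT(10) = 233.093 + 100.308 × log₂ 10 = 233.093 + 100.308 × 3.3219 ≈ 566.308 ms.

566.3 ms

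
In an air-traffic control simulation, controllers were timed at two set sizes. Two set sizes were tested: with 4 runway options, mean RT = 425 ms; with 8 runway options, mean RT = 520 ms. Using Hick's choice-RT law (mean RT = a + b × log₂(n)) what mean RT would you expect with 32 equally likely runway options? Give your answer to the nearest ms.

710 ms

Fit slope and intercept:
  b = (520 − 425) / (log₂ 8 − log₂ 4) = 95 / (3 − 2) = 95 ms/bit
  a = 425 − 95 × 2 = 235 ms
Then RT(32) = 235 + 95 × log₂ 32 = 235 + 95 × 5 ≈ 710.000 ms.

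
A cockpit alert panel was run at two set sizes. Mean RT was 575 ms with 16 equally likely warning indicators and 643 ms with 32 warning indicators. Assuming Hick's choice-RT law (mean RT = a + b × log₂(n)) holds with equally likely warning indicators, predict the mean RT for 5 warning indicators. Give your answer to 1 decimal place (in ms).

460.9 ms

RT is linear in log₂ n, so two points fix the line:
  b = (643 − 575) / (log₂ 32 − log₂ 16) = 68 / (5 − 4) = 68.000 ms/bit
  a = 575 − 68.000 × 4 = 303.000 ms
Then RT(5) = 303.000 + 68.000 × log₂ 5 = 303.000 + 68.000 × 2.3219 ≈ 460.891 ms.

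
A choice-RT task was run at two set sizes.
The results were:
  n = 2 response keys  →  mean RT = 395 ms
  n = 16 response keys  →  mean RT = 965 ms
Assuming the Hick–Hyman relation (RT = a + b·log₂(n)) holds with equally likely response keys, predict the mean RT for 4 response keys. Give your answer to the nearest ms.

Fit slope and intercept:
  b = (965 − 395) / (log₂ 16 − log₂ 2) = 570 / (4 − 1) = 190 ms/bit
  a = 395 − 190 × 1 = 205 ms
Then RT(4) = 205 + 190 × log₂ 4 = 205 + 190 × 2 ≈ 585.000 ms.

585 ms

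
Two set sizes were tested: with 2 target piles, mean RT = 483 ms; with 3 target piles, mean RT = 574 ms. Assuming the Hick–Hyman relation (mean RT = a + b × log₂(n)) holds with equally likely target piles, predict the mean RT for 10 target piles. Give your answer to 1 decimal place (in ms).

844.2 ms

Fit slope and intercept:
  b = (574 − 483) / (log₂ 3 − log₂ 2) = 91 / (1.5850 − 1) = 155.566 ms/bit
  a = 483 − 155.566 × 1 = 327.434 ms
Then RT(10) = 327.434 + 155.566 × log₂ 10 = 327.434 + 155.566 × 3.3219 ≈ 844.212 ms.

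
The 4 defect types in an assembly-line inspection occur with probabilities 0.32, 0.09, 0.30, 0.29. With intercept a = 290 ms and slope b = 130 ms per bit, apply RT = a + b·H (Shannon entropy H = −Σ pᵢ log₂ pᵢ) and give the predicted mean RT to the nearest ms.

Entropy contributions −pᵢ log₂ pᵢ: 0.5260, 0.3127, 0.5211, 0.5179; sum H = 1.8777 bits.
RT = a + bH = 290 + 130·1.8777 = 534.10 ms.

534 ms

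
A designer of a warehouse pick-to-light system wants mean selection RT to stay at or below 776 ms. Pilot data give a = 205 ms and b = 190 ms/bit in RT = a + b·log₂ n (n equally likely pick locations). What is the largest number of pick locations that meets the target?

8

Set 205 + 190·log₂ n ≤ 776 → log₂ n ≤ (776 − 205)/190 = 3.0053.
So n ≤ 2^3.0053 = 8.029; the largest integer n is 8.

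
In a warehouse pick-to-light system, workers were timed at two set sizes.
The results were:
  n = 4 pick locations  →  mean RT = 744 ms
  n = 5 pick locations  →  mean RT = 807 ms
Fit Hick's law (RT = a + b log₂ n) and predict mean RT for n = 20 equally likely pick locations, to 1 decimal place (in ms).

Fit slope and intercept:
  b = (807 − 744) / (log₂ 5 − log₂ 4) = 63 / (2.3219 − 2) = 195.696 ms/bit
  a = 744 − 195.696 × 2 = 352.608 ms
Then RT(20) = 352.608 + 195.696 × log₂ 20 = 352.608 + 195.696 × 4.3219 ≈ 1198.392 ms.

1198.4 ms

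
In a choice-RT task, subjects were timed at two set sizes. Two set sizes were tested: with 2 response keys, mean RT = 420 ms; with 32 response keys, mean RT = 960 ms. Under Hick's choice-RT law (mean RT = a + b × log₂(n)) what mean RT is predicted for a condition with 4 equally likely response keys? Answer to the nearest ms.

555 ms

Solve the two-equation system in a and b:
  b = (960 − 420) / (log₂ 32 − log₂ 2) = 540 / (5 − 1) = 135 ms/bit
  a = 420 − 135 × 1 = 285 ms
Then RT(4) = 285 + 135 × log₂ 4 = 285 + 135 × 2 ≈ 555.000 ms.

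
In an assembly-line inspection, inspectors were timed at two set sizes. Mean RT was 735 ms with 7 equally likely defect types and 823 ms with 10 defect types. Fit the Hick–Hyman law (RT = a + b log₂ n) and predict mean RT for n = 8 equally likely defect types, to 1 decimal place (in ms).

Solve the two-equation system in a and b:
  b = (823 − 735) / (log₂ 10 − log₂ 7) = 88 / (3.3219 − 2.8074) = 171.016 ms/bit
  a = 735 − 171.016 × 2.8074 = 254.899 ms
Then RT(8) = 254.899 + 171.016 × log₂ 8 = 254.899 + 171.016 × 3 ≈ 767.945 ms.

767.9 ms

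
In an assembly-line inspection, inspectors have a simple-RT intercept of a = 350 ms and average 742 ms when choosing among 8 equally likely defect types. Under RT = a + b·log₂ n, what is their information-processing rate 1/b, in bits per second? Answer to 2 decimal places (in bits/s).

b = (742 − 350)/log₂ 8 = 392/3 = 130.667 ms per bit = 0.13067 s/bit; the reciprocal is 7.653 bits/s.

7.65 bits/s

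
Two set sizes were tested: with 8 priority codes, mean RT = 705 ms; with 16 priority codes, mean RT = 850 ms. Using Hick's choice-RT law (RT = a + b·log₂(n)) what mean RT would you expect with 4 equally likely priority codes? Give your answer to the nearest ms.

560 ms

Fit slope and intercept:
  b = (850 − 705) / (log₂ 16 − log₂ 8) = 145 / (4 − 3) = 145 ms/bit
  a = 705 − 145 × 3 = 270 ms
Then RT(4) = 270 + 145 × log₂ 4 = 270 + 145 × 2 ≈ 560.000 ms.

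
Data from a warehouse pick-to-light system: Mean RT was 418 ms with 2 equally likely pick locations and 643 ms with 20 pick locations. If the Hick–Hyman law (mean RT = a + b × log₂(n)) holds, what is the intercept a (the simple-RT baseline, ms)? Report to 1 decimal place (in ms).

b = (RT₂ − RT₁)/(log₂ n₂ − log₂ n₁) = (643 − 418)/(4.3219 − 1) = 67.732 ms/bit.
a = RT₁ − b·log₂ n₁ = 418 − 67.732 × 1 = 350.268 ms.

350.3 ms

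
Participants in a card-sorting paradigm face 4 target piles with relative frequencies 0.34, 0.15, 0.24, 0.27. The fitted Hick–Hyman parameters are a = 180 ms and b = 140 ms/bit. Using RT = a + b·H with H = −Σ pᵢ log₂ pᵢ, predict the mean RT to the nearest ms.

Entropy contributions −pᵢ log₂ pᵢ: 0.5292, 0.4105, 0.4941, 0.5100; sum H = 1.9439 bits.
RT = a + bH = 180 + 140·1.9439 = 452.14 ms.

452 ms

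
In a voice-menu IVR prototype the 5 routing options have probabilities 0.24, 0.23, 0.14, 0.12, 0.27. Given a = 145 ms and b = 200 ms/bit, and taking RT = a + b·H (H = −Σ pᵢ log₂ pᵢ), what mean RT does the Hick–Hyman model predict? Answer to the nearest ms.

H = 0.24·log₂(1/0.24) + 0.23·log₂(1/0.23) + 0.14·log₂(1/0.14) + 0.12·log₂(1/0.12) + 0.27·log₂(1/0.27) = 2.2560 bits.
RT = 145 + 200 × 2.2560 = 596.20 ms.

596 ms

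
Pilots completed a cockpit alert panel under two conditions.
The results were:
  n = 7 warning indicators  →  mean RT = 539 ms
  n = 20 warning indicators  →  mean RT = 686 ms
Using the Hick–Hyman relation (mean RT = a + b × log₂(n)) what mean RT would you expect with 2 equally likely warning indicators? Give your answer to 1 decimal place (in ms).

363.6 ms

With log₂ n on the abscissa the relation is linear; from the two conditions:
  b = (686 − 539) / (log₂ 20 − log₂ 7) = 147 / (4.3219 − 2.8074) = 97.057 ms/bit
  a = 539 − 97.057 × 2.8074 = 266.526 ms
Then RT(2) = 266.526 + 97.057 × log₂ 2 = 266.526 + 97.057 × 1 ≈ 363.583 ms.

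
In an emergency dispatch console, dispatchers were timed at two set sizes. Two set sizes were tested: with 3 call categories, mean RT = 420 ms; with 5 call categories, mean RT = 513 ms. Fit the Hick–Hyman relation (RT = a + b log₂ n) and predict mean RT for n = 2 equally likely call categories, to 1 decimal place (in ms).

346.2 ms

With log₂ n on the abscissa the relation is linear; from the two conditions:
  b = (513 − 420) / (log₂ 5 − log₂ 3) = 93 / (2.3219 − 1.5850) = 126.193 ms/bit
  a = 420 − 126.193 × 1.5850 = 219.989 ms
Then RT(2) = 219.989 + 126.193 × log₂ 2 = 219.989 + 126.193 × 1 ≈ 346.182 ms.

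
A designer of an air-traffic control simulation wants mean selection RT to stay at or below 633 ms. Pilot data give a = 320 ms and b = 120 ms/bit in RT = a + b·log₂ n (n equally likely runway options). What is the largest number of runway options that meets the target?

6

Information budget: (633 − 320)/120 = 2.6083 bits, so n ≤ 2^2.6083 = 6.098 → at most 6.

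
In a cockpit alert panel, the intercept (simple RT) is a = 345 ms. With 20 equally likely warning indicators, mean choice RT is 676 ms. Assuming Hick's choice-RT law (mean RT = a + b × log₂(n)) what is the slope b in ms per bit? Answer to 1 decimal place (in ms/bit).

b = (676 − 345) / log₂(20) = 331 / 4.3219 = 76.586 ms/bit.

76.6 ms/bit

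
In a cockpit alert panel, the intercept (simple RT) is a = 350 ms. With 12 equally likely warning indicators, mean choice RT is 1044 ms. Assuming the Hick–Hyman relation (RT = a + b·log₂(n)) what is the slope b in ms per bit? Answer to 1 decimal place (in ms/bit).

193.6 ms/bit

12 alternatives carry log₂ 12 = 3.5850 bits; the choice cost is 1044 − 350 = 694 ms, so b = 694/3.5850 = 193.586 ms/bit.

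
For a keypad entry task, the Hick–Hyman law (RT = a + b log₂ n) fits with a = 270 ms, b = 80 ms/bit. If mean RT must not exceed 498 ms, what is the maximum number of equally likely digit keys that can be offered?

7

80·log₂ n ≤ 498 − 270 = 228, giving log₂ n ≤ 2.8500 and n ≤ 7.210. The largest whole number is 7.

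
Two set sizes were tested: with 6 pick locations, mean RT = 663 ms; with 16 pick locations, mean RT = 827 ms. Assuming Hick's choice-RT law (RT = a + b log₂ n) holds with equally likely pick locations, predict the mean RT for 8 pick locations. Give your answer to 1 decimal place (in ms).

711.1 ms

Fit slope and intercept:
  b = (827 − 663) / (log₂ 16 − log₂ 6) = 164 / (4 − 2.5850) = 115.898 ms/bit
  a = 663 − 115.898 × 2.5850 = 363.408 ms
Then RT(8) = 363.408 + 115.898 × log₂ 8 = 363.408 + 115.898 × 3 ≈ 711.102 ms.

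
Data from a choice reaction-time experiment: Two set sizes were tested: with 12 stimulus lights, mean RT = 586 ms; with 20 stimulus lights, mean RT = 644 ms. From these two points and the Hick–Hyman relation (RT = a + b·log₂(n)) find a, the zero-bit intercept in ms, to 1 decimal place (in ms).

b = (RT₂ − RT₁)/(log₂ n₂ − log₂ n₁) = (644 − 586)/(4.3219 − 3.5850) = 78.701 ms/bit.
a = RT₁ − b·log₂ n₁ = 586 − 78.701 × 3.5850 = 303.860 ms.

303.9 ms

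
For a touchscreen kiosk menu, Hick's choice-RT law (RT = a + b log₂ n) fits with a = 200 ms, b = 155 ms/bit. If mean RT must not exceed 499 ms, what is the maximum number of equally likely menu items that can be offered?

Information budget: (499 − 200)/155 = 1.9290 bits, so n ≤ 2^1.9290 = 3.808 → at most 3.

3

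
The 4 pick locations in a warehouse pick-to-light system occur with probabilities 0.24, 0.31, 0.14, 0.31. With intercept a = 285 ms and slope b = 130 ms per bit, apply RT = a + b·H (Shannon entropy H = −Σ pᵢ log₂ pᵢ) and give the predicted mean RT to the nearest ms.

537 ms

Entropy contributions −pᵢ log₂ pᵢ: 0.4941, 0.5238, 0.3971, 0.5238; sum H = 1.9388 bits.
RT = a + bH = 285 + 130·1.9388 = 537.05 ms.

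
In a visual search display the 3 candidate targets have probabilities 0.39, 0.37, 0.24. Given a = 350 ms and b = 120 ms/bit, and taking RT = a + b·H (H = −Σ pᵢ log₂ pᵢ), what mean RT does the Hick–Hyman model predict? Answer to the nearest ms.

537 ms

Entropy contributions −pᵢ log₂ pᵢ: 0.5298, 0.5307, 0.4941; sum H = 1.5547 bits.
RT = a + bH = 350 + 120·1.5547 = 536.56 ms.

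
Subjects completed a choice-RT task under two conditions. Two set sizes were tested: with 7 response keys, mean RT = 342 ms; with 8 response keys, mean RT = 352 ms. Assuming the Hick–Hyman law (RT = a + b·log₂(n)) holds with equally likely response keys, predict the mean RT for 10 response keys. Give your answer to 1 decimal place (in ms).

368.7 ms

With log₂ n on the abscissa the relation is linear; from the two conditions:
  b = (352 − 342) / (log₂ 8 − log₂ 7) = 10 / (3 − 2.8074) = 51.909 ms/bit
  a = 342 − 51.909 × 2.8074 = 196.273 ms
Then RT(10) = 196.273 + 51.909 × log₂ 10 = 196.273 + 51.909 × 3.3219 ≈ 368.711 ms.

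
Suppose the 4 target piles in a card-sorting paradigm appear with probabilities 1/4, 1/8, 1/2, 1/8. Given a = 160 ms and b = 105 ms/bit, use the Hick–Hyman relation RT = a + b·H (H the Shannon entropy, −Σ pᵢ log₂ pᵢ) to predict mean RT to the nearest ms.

344 ms

H = −Σ pᵢ log₂ pᵢ = 0.25·2 + 0.125·3 + 0.5·1 + 0.125·3 = 1.750 bits.
RT = 160 + 105 × 1.750 = 343.75 ms.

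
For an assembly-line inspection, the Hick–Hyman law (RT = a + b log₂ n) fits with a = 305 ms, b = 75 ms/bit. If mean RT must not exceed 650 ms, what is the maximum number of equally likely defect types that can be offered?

75·log₂ n ≤ 650 − 305 = 345, giving log₂ n ≤ 4.6000 and n ≤ 24.251. The largest whole number is 24.

24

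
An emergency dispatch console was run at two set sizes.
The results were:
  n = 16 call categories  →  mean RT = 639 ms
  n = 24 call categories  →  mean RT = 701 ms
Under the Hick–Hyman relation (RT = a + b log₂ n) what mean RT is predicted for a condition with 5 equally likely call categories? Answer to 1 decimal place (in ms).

461.1 ms

Fit slope and intercept:
  b = (701 − 639) / (log₂ 24 − log₂ 16) = 62 / (4.5850 − 4) = 105.990 ms/bit
  a = 639 − 105.990 × 4 = 215.041 ms
Then RT(5) = 215.041 + 105.990 × log₂ 5 = 215.041 + 105.990 × 2.3219 ≈ 461.142 ms.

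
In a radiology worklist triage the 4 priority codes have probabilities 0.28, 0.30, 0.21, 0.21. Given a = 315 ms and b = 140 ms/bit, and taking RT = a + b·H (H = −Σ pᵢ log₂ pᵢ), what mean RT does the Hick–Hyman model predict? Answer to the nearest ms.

592 ms

H = 0.28·log₂(1/0.28) + 0.30·log₂(1/0.30) + 0.21·log₂(1/0.21) + 0.21·log₂(1/0.21) = 1.9810 bits.
RT = 315 + 140 × 1.9810 = 592.33 ms.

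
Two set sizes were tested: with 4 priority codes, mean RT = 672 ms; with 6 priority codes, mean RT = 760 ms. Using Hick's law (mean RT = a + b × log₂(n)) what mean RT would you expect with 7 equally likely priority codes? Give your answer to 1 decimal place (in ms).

RT is linear in log₂ n, so two points fix the line:
  b = (760 − 672) / (log₂ 6 − log₂ 4) = 88 / (2.5850 − 2) = 150.437 ms/bit
  a = 672 − 150.437 × 2 = 371.126 ms
Then RT(7) = 371.126 + 150.437 × log₂ 7 = 371.126 + 150.437 × 2.8074 ≈ 793.456 ms.

793.5 ms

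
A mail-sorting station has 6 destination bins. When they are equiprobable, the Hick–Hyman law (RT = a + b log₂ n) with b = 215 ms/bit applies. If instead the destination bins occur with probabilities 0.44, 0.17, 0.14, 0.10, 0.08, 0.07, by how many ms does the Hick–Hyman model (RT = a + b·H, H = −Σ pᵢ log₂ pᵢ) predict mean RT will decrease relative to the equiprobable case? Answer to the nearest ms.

73 ms

Equiprobable entropy H₀ = log₂ 6 = 2.5850 bits.
Skewed entropy H = −Σ pᵢ log₂ pᵢ = 2.2451 bits.
ΔRT = b·(H₀ − H) = 215 × 0.3399 = 73.07 ms.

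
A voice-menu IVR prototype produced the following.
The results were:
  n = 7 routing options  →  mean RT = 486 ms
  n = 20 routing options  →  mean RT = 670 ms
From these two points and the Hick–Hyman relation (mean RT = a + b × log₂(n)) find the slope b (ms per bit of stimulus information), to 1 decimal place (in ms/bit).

121.5 ms/bit

The slope on a log₂ axis is (670 − 486) / (4.3219 − 2.8074) = 121.486 ms/bit.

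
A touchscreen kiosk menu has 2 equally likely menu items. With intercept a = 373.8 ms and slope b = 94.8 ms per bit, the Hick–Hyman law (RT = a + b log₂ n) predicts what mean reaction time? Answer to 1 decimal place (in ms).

468.6 ms

log₂(2) = 1 bits, so RT = 373.8 + 94.8 × 1 ≈ 468.600 ms.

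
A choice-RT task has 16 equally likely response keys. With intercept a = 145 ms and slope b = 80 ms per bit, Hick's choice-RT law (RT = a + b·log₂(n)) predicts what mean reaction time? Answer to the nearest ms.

log₂(16) = 4 bits, so RT = 145 + 80 × 4 ≈ 465.000 ms.

465 ms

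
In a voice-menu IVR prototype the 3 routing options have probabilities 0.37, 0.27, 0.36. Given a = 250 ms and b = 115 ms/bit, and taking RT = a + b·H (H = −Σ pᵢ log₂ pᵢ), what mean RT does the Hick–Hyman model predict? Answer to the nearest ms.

431 ms

Entropy contributions −pᵢ log₂ pᵢ: 0.5307, 0.5100, 0.5306; sum H = 1.5714 bits.
RT = a + bH = 250 + 115·1.5714 = 430.71 ms.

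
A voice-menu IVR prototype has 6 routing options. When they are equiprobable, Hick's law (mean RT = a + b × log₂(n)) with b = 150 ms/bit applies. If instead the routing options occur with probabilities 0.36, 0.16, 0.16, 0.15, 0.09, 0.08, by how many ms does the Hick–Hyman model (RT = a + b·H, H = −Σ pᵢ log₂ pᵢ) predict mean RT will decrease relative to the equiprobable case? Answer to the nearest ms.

The RT saving is b·ΔH. Equiprobable H₀ = log₂(6) = 2.5850 bits; with the given probabilities H = 2.3914 bits.
b·(H₀ − H) = 150 × (2.5850 − 2.3914) = 29.04 ms.

29 ms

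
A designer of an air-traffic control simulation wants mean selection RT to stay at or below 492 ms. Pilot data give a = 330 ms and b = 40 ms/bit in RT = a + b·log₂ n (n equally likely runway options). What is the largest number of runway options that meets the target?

Information budget: (492 − 330)/40 = 4.0500 bits, so n ≤ 2^4.0500 = 16.564 → at most 16.

16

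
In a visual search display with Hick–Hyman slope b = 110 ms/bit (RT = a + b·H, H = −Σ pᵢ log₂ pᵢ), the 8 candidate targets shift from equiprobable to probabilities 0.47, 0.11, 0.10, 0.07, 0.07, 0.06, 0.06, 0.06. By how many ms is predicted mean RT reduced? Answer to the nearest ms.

59 ms

Equiprobable entropy H₀ = log₂ 8 = 3.0000 bits.
Skewed entropy H = −Σ pᵢ log₂ pᵢ = 2.4621 bits.
ΔRT = b·(H₀ − H) = 110 × 0.5379 = 59.16 ms.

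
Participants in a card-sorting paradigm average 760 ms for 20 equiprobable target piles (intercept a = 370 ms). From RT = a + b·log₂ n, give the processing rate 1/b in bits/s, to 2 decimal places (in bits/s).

Choice component = 760 − 370 = 390 ms over log₂(20) = 4.3219 bits.
b = 390 / 4.3219 = 90.238 ms/bit, so 1/b = 11.082 bits/s.

11.08 bits/s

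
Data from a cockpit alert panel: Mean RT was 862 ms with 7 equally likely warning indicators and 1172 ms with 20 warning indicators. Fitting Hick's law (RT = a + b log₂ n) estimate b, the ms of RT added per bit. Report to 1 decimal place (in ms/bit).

204.7 ms/bit

Slope: b = (1172 − 862) / (log₂ 20 − log₂ 7) = 310/1.5146 = 204.678 ms/bit.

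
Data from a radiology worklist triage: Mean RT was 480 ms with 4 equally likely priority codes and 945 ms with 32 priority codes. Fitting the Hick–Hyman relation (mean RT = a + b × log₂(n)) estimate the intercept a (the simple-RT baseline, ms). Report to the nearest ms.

170 ms

b = (RT₂ − RT₁)/(log₂ n₂ − log₂ n₁) = (945 − 480)/(5 − 2) = 155 ms/bit.
a = RT₁ − b·log₂ n₁ = 480 − 155 × 2 = 170.000 ms.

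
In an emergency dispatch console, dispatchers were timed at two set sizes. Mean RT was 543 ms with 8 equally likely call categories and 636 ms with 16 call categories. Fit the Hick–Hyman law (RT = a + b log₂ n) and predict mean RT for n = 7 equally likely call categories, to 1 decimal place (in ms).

525.1 ms

RT is linear in log₂ n, so two points fix the line:
  b = (636 − 543) / (log₂ 16 − log₂ 8) = 93 / (4 − 3) = 93.000 ms/bit
  a = 543 − 93.000 × 3 = 264.000 ms
Then RT(7) = 264.000 + 93.000 × log₂ 7 = 264.000 + 93.000 × 2.8074 ≈ 525.084 ms.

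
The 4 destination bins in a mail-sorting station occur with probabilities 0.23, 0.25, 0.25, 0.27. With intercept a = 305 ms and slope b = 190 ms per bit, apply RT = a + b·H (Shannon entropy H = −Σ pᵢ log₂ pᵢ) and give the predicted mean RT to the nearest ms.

685 ms

Entropy contributions −pᵢ log₂ pᵢ: 0.4877, 0.5000, 0.5000, 0.5100; sum H = 1.9977 bits.
RT = a + bH = 305 + 190·1.9977 = 684.56 ms.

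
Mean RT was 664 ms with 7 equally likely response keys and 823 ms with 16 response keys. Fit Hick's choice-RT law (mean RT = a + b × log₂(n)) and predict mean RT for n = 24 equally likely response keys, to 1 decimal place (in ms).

901.0 ms

Solve the two-equation system in a and b:
  b = (823 − 664) / (log₂ 16 − log₂ 7) = 159 / (4 − 2.8074) = 133.317 ms/bit
  a = 664 − 133.317 × 2.8074 = 289.732 ms
Then RT(24) = 289.732 + 133.317 × log₂ 24 = 289.732 + 133.317 × 4.5850 ≈ 900.986 ms.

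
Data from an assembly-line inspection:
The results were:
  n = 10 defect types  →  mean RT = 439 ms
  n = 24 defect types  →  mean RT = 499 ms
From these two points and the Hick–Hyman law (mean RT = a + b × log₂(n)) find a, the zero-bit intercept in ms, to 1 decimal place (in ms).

281.2 ms

The slope on a log₂ axis is (499 − 439) / (4.5850 − 3.3219) = 47.505 ms/bit.
a = RT₁ − b·log₂ n₁ = 439 − 47.505 × 3.3219 = 281.193 ms.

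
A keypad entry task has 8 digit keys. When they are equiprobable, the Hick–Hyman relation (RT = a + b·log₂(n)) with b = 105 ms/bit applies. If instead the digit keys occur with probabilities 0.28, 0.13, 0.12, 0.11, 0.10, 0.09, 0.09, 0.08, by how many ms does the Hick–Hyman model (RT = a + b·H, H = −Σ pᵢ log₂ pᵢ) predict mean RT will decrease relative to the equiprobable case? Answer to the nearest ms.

The RT saving is b·ΔH. Equiprobable H₀ = log₂(8) = 3.0000 bits; with the given probabilities H = 2.8632 bits.
b·(H₀ − H) = 105 × (3.0000 − 2.8632) = 14.36 ms.

14 ms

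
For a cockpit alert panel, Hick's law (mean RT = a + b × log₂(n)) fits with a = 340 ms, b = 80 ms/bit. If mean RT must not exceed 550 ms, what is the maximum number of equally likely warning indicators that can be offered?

6

80·log₂ n ≤ 550 − 340 = 210, giving log₂ n ≤ 2.6250 and n ≤ 6.169. The largest whole number is 6.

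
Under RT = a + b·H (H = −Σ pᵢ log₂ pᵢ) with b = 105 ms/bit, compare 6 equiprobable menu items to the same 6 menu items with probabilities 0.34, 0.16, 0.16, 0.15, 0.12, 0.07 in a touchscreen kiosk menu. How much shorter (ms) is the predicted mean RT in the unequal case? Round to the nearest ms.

17 ms

The RT saving is b·ΔH. Equiprobable H₀ = log₂(6) = 2.5850 bits; with the given probabilities H = 2.4214 bits.
b·(H₀ − H) = 105 × (2.5850 − 2.4214) = 17.18 ms.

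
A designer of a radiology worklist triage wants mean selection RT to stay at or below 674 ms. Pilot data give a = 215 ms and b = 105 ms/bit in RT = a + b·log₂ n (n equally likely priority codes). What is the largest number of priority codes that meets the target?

20

Information budget: (674 − 215)/105 = 4.3714 bits, so n ≤ 2^4.3714 = 20.698 → at most 20.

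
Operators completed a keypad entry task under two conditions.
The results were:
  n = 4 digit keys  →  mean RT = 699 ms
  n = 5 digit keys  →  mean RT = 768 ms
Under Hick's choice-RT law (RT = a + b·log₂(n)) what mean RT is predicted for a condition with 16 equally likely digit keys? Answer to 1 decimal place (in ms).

1127.7 ms

RT is linear in log₂ n, so two points fix the line:
  b = (768 − 699) / (log₂ 5 − log₂ 4) = 69 / (2.3219 − 2) = 214.334 ms/bit
  a = 699 − 214.334 × 2 = 270.333 ms
Then RT(16) = 270.333 + 214.334 × log₂ 16 = 270.333 + 214.334 × 4 ≈ 1127.667 ms.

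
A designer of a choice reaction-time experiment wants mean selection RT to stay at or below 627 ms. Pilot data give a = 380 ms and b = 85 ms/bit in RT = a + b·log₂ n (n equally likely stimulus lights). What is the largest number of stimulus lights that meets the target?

7

Set 380 + 85·log₂ n ≤ 627 → log₂ n ≤ (627 − 380)/85 = 2.9059.
So n ≤ 2^2.9059 = 7.495; the largest integer n is 7.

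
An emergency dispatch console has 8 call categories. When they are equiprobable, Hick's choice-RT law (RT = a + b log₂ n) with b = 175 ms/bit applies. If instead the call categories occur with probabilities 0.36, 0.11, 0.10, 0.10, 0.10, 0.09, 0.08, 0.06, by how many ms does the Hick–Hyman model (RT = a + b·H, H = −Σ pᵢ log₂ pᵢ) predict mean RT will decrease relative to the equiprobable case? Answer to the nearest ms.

48 ms

The RT saving is b·ΔH. Equiprobable H₀ = log₂(8) = 3.0000 bits; with the given probabilities H = 2.7252 bits.
b·(H₀ − H) = 175 × (3.0000 − 2.7252) = 48.09 ms.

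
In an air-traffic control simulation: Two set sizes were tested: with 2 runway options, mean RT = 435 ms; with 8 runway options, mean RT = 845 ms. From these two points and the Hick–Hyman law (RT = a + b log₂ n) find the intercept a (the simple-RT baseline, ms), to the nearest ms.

Slope: b = (845 − 435) / (log₂ 8 − log₂ 2) = 410/2.0000 = 205 ms/bit.
Intercept: a = 435 − 205·log₂(2) = 230.000 ms.

230 ms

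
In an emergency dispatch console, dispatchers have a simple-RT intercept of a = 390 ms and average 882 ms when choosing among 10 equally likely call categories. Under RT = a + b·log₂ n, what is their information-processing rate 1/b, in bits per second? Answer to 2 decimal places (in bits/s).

6.75 bits/s

b = (882 − 390)/log₂ 10 = 492/3.3219 = 148.107 ms per bit = 0.14811 s/bit; the reciprocal is 6.752 bits/s.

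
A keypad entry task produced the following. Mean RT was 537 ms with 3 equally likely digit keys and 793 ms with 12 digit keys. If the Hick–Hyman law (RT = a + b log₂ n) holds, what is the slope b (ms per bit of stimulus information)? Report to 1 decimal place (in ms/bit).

Slope: b = (793 − 537) / (log₂ 12 − log₂ 3) = 256/2.0000 = 128.000 ms/bit.

128.0 ms/bit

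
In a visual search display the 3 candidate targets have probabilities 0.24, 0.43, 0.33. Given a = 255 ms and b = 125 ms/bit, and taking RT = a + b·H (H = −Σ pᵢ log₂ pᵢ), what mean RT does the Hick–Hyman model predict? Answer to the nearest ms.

Entropy contributions −pᵢ log₂ pᵢ: 0.4941, 0.5236, 0.5278; sum H = 1.5455 bits.
RT = a + bH = 255 + 125·1.5455 = 448.19 ms.

448 ms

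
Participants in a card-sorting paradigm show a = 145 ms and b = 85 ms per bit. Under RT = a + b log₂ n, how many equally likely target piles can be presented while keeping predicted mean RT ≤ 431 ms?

10

85·log₂ n ≤ 431 − 145 = 286, giving log₂ n ≤ 3.3647 and n ≤ 10.301. The largest whole number is 10.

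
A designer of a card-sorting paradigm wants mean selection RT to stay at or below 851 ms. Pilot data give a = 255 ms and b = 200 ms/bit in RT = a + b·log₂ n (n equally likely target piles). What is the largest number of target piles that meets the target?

200·log₂ n ≤ 851 − 255 = 596, giving log₂ n ≤ 2.9800 and n ≤ 7.890. The largest whole number is 7.

7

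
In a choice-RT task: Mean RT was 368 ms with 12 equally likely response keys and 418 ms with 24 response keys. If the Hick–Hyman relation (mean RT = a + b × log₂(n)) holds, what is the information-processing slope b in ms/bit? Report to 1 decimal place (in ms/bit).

50.0 ms/bit

Slope: b = (418 − 368) / (log₂ 24 − log₂ 12) = 50/1.0000 = 50.000 ms/bit.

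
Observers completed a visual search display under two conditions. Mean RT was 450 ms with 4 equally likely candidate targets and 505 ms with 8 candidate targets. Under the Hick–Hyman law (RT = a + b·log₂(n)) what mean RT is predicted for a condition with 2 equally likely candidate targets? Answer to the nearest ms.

395 ms

Solve the two-equation system in a and b:
  b = (505 − 450) / (log₂ 8 − log₂ 4) = 55 / (3 − 2) = 55 ms/bit
  a = 450 − 55 × 2 = 340 ms
Then RT(2) = 340 + 55 × log₂ 2 = 340 + 55 × 1 ≈ 395.000 ms.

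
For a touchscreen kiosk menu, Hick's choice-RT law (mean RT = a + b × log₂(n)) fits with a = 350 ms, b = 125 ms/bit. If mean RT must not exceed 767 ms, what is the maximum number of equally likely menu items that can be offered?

10

Set 350 + 125·log₂ n ≤ 767 → log₂ n ≤ (767 − 350)/125 = 3.3360.
So n ≤ 2^3.3360 = 10.098; the largest integer n is 10.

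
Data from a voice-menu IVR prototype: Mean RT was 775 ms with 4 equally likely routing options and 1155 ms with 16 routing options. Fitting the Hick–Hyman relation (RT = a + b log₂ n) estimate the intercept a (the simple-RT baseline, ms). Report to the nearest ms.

The slope on a log₂ axis is (1155 − 775) / (4 − 2) = 190 ms/bit.
a = RT₁ − b·log₂ n₁ = 775 − 190 × 2 = 395.000 ms.

395 ms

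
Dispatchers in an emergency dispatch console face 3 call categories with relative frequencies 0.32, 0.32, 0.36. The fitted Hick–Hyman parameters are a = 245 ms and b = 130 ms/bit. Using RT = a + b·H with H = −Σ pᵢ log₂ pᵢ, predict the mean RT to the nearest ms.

451 ms

Entropy contributions −pᵢ log₂ pᵢ: 0.5260, 0.5260, 0.5306; sum H = 1.5827 bits.
RT = a + bH = 245 + 130·1.5827 = 450.75 ms.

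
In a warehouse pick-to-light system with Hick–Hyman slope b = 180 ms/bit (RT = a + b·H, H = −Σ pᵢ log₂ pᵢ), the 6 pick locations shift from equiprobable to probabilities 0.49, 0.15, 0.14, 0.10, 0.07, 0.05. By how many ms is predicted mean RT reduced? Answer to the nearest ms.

Equiprobable entropy H₀ = log₂ 6 = 2.5850 bits.
Skewed entropy H = −Σ pᵢ log₂ pᵢ = 2.1288 bits.
ΔRT = b·(H₀ − H) = 180 × 0.4562 = 82.11 ms.

82 ms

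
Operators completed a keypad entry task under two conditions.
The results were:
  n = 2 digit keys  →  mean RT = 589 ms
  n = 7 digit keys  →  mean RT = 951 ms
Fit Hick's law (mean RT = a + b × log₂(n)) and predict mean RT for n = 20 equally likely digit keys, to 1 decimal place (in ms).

Solve the two-equation system in a and b:
  b = (951 − 589) / (log₂ 7 − log₂ 2) = 362 / (2.8074 − 1) = 200.293 ms/bit
  a = 589 − 200.293 × 1 = 388.707 ms
Then RT(20) = 388.707 + 200.293 × log₂ 20 = 388.707 + 200.293 × 4.3219 ≈ 1254.358 ms.

1254.4 ms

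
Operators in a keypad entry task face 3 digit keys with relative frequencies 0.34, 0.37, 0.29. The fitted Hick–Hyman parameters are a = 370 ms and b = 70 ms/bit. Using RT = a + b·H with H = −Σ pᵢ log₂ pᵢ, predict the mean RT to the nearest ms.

480 ms

H = 0.34·log₂(1/0.34) + 0.37·log₂(1/0.37) + 0.29·log₂(1/0.29) = 1.5778 bits.
RT = 370 + 70 × 1.5778 = 480.45 ms.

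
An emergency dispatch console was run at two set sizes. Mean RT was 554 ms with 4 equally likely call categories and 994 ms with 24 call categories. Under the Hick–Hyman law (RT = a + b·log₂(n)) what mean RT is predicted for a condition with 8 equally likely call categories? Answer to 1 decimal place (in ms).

Solve the two-equation system in a and b:
  b = (994 − 554) / (log₂ 24 − log₂ 4) = 440 / (4.5850 − 2) = 170.215 ms/bit
  a = 554 − 170.215 × 2 = 213.570 ms
Then RT(8) = 213.570 + 170.215 × log₂ 8 = 213.570 + 170.215 × 3 ≈ 724.215 ms.

724.2 ms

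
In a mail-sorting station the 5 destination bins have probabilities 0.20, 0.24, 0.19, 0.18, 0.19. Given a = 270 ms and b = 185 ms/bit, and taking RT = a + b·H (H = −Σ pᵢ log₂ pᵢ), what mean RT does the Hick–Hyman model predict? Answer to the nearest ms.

Entropy contributions −pᵢ log₂ pᵢ: 0.4644, 0.4941, 0.4552, 0.4453, 0.4552; sum H = 2.3143 bits.
RT = a + bH = 270 + 185·2.3143 = 698.14 ms.

698 ms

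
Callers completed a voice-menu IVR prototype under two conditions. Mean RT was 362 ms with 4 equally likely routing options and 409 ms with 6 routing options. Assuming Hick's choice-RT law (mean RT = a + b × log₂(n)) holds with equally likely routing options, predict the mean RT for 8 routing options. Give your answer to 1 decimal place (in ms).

RT is linear in log₂ n, so two points fix the line:
  b = (409 − 362) / (log₂ 6 − log₂ 4) = 47 / (2.5850 − 2) = 80.347 ms/bit
  a = 362 − 80.347 × 2 = 201.306 ms
Then RT(8) = 201.306 + 80.347 × log₂ 8 = 201.306 + 80.347 × 3 ≈ 442.347 ms.

442.3 ms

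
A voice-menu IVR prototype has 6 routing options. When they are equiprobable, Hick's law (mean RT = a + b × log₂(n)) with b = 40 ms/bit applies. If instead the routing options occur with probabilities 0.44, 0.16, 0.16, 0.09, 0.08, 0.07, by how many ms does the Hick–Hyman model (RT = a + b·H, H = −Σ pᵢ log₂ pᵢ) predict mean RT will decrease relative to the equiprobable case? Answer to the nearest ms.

14 ms

Equiprobable entropy H₀ = log₂ 6 = 2.5850 bits.
Skewed entropy H = −Σ pᵢ log₂ pᵢ = 2.2399 bits.
ΔRT = b·(H₀ − H) = 40 × 0.3451 = 13.80 ms.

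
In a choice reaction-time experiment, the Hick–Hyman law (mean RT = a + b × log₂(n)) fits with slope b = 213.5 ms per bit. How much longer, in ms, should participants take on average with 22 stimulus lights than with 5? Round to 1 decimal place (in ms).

ΔRT = (a + b log₂ n₂) − (a + b log₂ n₁) = b·(log₂ n₂ − log₂ n₁).
log₂(22) − log₂(5) = 4.4594 − 2.3219 = 2.1375.
ΔRT = 213.5 × 2.1375 = 456.357 ms.

456.4 ms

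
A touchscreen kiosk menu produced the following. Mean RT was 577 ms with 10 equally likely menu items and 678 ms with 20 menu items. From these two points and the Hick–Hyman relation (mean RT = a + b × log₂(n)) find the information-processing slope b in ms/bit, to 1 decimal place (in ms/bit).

101.0 ms/bit

Slope: b = (678 − 577) / (log₂ 20 − log₂ 10) = 101/1.0000 = 101.000 ms/bit.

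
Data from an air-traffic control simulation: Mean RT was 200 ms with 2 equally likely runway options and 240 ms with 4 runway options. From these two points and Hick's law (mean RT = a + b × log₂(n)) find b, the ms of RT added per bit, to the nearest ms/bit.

40 ms/bit

Slope: b = (240 − 200) / (log₂ 4 − log₂ 2) = 40/1.0000 = 40 ms/bit.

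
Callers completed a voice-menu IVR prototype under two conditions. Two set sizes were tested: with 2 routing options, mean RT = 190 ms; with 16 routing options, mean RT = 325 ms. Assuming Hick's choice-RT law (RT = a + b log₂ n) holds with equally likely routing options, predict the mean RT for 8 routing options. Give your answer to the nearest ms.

280 ms

Solve the two-equation system in a and b:
  b = (325 − 190) / (log₂ 16 − log₂ 2) = 135 / (4 − 1) = 45 ms/bit
  a = 190 − 45 × 1 = 145 ms
Then RT(8) = 145 + 45 × log₂ 8 = 145 + 45 × 3 ≈ 280.000 ms.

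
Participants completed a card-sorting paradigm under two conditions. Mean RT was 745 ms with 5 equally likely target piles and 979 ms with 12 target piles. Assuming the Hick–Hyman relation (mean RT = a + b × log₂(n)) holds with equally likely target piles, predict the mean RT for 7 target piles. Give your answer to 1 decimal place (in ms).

834.9 ms

RT is linear in log₂ n, so two points fix the line:
  b = (979 − 745) / (log₂ 12 − log₂ 5) = 234 / (3.5850 − 2.3219) = 185.268 ms/bit
  a = 745 − 185.268 × 2.3219 = 314.821 ms
Then RT(7) = 314.821 + 185.268 × log₂ 7 = 314.821 + 185.268 × 2.8074 ≈ 834.934 ms.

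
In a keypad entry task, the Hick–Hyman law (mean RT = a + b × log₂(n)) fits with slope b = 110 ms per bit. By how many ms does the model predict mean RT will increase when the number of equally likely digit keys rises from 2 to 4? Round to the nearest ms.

Only the slope matters, since a is common to both: ΔRT = b·log₂(n₂/n₁).
log₂(4) − log₂(2) = log₂(4/2) = log₂(2) = 1.
ΔRT = 110 × 1.0000 = 110.000 ms.

110 ms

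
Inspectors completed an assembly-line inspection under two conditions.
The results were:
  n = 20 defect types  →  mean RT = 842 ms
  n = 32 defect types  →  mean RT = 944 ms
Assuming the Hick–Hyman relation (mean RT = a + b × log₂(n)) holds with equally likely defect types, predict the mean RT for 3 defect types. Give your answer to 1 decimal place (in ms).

430.3 ms

Fit slope and intercept:
  b = (944 − 842) / (log₂ 32 − log₂ 20) = 102 / (5 − 4.3219) = 150.427 ms/bit
  a = 842 − 150.427 × 4.3219 = 191.867 ms
Then RT(3) = 191.867 + 150.427 × log₂ 3 = 191.867 + 150.427 × 1.5850 ≈ 430.288 ms.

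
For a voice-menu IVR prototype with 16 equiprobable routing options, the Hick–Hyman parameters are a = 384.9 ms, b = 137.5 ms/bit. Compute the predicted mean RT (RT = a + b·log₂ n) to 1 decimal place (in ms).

log₂(16) = 4 bits, so RT = 384.9 + 137.5 × 4 ≈ 934.900 ms.

934.9 ms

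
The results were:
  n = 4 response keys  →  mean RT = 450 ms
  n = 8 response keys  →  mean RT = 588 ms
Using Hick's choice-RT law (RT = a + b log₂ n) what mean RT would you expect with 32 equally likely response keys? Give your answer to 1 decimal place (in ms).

864.0 ms

Fit slope and intercept:
  b = (588 − 450) / (log₂ 8 − log₂ 4) = 138 / (3 − 2) = 138.000 ms/bit
  a = 450 − 138.000 × 2 = 174.000 ms
Then RT(32) = 174.000 + 138.000 × log₂ 32 = 174.000 + 138.000 × 5 ≈ 864.000 ms.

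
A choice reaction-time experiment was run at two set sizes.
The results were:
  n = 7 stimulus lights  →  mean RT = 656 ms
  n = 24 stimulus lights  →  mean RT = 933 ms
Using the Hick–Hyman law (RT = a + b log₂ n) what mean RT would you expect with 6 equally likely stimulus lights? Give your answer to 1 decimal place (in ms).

621.3 ms

Fit slope and intercept:
  b = (933 − 656) / (log₂ 24 − log₂ 7) = 277 / (4.5850 − 2.8074) = 155.827 ms/bit
  a = 656 − 155.827 × 2.8074 = 218.537 ms
Then RT(6) = 218.537 + 155.827 × log₂ 6 = 218.537 + 155.827 × 2.5850 ≈ 621.345 ms.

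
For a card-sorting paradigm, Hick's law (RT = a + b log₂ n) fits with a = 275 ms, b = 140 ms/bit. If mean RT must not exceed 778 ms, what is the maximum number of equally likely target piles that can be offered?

12

Information budget: (778 − 275)/140 = 3.5929 bits, so n ≤ 2^3.5929 = 12.066 → at most 12.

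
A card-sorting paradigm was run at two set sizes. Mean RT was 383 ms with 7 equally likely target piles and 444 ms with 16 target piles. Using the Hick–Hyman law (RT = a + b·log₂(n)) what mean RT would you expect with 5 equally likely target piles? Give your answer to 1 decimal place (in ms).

358.2 ms

Fit slope and intercept:
  b = (444 − 383) / (log₂ 16 − log₂ 7) = 61 / (4 − 2.8074) = 51.147 ms/bit
  a = 383 − 51.147 × 2.8074 = 239.413 ms
Then RT(5) = 239.413 + 51.147 × log₂ 5 = 239.413 + 51.147 × 2.3219 ≈ 358.172 ms.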